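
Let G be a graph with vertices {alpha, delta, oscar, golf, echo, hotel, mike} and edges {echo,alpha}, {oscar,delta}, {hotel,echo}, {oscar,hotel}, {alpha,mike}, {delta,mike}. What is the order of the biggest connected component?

golf is isolated — a component by itself.
Starting from echo we can reach echo, mike, alpha, delta, hotel, oscar. That is one component of size 6.
The largest has 6 vertices.

6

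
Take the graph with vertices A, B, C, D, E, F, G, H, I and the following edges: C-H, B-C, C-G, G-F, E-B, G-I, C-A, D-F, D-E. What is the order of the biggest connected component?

Starting from A we can reach A, B, C, D, E, F, G, H, I. That is one component of size 9.
The largest has 9 vertices.

9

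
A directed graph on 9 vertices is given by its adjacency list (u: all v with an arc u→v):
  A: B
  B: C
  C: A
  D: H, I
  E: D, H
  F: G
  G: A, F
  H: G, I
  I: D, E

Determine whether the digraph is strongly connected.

No

There is no directed path from G to H, so the graph is not strongly connected.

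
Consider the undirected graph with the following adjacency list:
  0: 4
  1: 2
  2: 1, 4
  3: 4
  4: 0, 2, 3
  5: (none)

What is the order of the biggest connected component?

5 is isolated — a component by itself.
Starting from 0 we can reach 0, 1, 2, 3, 4. That is one component of size 5.
The largest has 5 vertices.

5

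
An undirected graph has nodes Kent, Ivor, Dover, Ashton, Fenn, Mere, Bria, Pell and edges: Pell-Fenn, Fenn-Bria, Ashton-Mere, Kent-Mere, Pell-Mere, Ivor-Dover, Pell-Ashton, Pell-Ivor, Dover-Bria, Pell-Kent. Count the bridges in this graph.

0

The edges on the cycle Pell-Kent-Mere-Pell are not bridges since each lies on that cycle.
Every edge lies on some cycle, so there are no bridges.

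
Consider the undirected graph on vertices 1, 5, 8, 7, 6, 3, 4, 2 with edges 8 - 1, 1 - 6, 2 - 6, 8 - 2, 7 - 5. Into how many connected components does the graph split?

3 is isolated — a component by itself.
4 is isolated — a component by itself.
Starting from 5 we can reach 5, 7. That is one component of size 2.
Starting from 1 we can reach 1, 2, 6, 8. That is one component of size 4.
Total: 4 components.

4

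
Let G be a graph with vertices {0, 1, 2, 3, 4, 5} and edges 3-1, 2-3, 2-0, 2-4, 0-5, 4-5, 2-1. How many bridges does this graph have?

0

The edges on the cycle 2-3-1-2 are not bridges since each lies on that cycle.
Every edge lies on some cycle, so there are no bridges.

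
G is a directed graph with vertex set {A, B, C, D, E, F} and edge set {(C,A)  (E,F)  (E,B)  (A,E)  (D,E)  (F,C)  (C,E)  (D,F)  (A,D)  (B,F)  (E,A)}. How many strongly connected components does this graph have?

{A, B, C, D, E, F} are all mutually reachable — one SCC of size 6.
That gives 1 strongly connected component.

1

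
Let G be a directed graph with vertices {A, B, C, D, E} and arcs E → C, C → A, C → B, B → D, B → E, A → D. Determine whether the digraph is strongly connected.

No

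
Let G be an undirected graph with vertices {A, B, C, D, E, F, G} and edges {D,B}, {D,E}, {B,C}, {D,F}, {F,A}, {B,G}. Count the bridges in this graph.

removing F–D disconnects F from D; removing G–B disconnects G from B; removing F–A disconnects F from A; removing E–D disconnects E from D — these are bridges.
In total 6 edges are bridges.

6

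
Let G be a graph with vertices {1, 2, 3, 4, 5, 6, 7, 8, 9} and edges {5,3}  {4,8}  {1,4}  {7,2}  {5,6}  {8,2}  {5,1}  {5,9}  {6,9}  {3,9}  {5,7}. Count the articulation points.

Removing 5 increases the component count from 1 to 2, so 5 is a cut vertex.
By contrast removing 2 leaves 1 component; it is not a cut vertex. No other vertex is a cut vertex either.

1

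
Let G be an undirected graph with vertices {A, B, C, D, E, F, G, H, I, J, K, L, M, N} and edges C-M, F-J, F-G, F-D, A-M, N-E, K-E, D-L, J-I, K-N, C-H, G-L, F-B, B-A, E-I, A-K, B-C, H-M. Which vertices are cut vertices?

F

Removing F increases the component count from 1 to 2, so F is a cut vertex.
By contrast removing I leaves 1 component; it is not a cut vertex. No other vertex is a cut vertex either.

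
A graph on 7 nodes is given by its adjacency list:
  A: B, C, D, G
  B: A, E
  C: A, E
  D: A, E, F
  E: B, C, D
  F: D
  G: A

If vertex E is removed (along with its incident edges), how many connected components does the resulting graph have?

With E gone, the remaining components are: {A, B, C, D, F, G}.
That is 1 component.

1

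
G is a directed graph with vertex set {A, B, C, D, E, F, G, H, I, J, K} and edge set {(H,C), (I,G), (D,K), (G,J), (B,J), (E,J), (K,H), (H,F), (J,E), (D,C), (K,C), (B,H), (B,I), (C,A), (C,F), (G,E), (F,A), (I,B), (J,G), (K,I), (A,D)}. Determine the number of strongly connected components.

{A, B, C, D, F, H, I, K} are all mutually reachable — one SCC of size 8.
{E, G, J} are all mutually reachable — one SCC of size 3.
That gives 2 strongly connected components.

2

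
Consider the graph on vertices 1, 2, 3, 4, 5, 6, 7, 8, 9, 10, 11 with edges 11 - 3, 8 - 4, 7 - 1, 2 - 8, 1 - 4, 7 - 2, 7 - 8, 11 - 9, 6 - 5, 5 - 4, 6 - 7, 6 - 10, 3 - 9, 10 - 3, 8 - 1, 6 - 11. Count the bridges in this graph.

0

The edges on the cycle 6-10-3-9-11-6 are not bridges since each lies on that cycle.
Every edge lies on some cycle, so there are no bridges.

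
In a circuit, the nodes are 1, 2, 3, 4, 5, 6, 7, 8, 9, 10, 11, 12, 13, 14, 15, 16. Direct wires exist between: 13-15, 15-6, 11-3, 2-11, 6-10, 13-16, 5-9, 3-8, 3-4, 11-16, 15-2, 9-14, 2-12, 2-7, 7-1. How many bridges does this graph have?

10

The edges on the cycle 13-15-2-11-16-13 are not bridges since each lies on that cycle.
But removing 7-2 disconnects 7 from 2; removing 5-9 disconnects 5 from 9; removing 11-3 disconnects 11 from 3; removing 4-3 disconnects 4 from 3 — these are bridges.
In total 10 edges are bridges.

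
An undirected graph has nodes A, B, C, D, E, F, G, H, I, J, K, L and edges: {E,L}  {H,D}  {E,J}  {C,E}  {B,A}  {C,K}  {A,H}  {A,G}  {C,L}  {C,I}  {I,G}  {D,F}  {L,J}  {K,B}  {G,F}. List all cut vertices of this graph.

C

Removing C increases the component count from 1 to 2, so C is a cut vertex.
By contrast removing D leaves 1 component; it is not a cut vertex. No other vertex is a cut vertex either.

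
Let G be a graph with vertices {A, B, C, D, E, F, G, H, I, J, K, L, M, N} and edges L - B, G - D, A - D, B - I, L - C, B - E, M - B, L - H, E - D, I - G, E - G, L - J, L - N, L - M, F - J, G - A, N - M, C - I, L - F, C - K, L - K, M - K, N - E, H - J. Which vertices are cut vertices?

L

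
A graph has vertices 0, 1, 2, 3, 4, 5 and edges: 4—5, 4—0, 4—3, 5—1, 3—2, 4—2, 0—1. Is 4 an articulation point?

Deleting 4 raises the number of components from 1 to 2, so 4 is a cut vertex.

Yes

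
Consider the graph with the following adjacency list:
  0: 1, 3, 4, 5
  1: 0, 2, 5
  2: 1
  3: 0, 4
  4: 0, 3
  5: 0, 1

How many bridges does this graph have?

The edges on the cycle 0-4-3-0 are not bridges since each lies on that cycle.
But removing 2-1 disconnects 2 from 1 — this is a bridge.

1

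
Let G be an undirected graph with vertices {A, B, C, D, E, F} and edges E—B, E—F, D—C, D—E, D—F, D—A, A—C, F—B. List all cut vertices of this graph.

D

Removing D increases the component count from 1 to 2, so D is a cut vertex.
By contrast removing B leaves 1 component; it is not a cut vertex. No other vertex is a cut vertex either.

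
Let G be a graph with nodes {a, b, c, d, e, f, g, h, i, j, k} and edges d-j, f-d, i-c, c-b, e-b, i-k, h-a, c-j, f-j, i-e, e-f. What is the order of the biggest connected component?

g is isolated — a component by itself.
Starting from a we can reach a, h. That is one component of size 2.
Starting from b we can reach b, c, d, e, f, i, j, k. That is one component of size 8.
The largest has 8 vertices.

8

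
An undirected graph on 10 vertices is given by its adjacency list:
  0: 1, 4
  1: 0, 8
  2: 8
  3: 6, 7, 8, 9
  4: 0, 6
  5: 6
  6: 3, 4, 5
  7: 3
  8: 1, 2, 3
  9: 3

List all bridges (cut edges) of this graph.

The edges on the cycle 3-8-1-0-4-6-3 are not bridges since each lies on that cycle.
But removing 3-9 disconnects 3 from 9; removing 8-2 disconnects 8 from 2; removing 3-7 disconnects 3 from 7; removing 5-6 disconnects 5 from 6 — these are bridges.

2-8, 3-7, 3-9, 5-6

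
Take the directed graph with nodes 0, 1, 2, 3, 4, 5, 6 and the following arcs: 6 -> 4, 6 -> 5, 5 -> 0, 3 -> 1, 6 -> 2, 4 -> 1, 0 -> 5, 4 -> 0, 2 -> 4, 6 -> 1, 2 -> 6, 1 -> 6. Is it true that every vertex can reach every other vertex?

No

There is no directed path from 0 to 3, so the graph is not strongly connected.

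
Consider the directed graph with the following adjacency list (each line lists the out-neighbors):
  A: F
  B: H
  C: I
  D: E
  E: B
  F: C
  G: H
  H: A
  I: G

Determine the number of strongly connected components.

4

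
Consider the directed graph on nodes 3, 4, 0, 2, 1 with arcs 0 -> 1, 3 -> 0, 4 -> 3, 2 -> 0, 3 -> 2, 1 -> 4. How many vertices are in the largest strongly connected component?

5

{0, 1, 2, 3, 4} are all mutually reachable — one SCC of size 5.
The largest has 5 vertices.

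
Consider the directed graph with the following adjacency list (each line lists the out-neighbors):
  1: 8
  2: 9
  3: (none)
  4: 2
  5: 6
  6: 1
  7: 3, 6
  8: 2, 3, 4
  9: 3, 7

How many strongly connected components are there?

3

{1, 2, 4, 6, 7, 8, 9} are all mutually reachable — one SCC of size 7.
{3} is an SCC by itself.
{5} is an SCC by itself.
That gives 3 strongly connected components.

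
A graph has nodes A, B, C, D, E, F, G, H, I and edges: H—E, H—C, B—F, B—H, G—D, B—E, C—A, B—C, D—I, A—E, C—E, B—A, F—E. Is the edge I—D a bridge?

Yes

Removing I—D leaves no path between I and D: the component count goes from 2 to 3. So it is a bridge.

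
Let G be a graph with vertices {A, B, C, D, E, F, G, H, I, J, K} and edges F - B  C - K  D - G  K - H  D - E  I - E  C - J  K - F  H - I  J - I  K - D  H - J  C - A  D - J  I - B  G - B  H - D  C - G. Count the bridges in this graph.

1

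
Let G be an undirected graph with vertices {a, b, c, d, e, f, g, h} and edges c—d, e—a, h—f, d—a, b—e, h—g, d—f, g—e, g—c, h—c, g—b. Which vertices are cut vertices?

none

Removing h, for instance, still leaves 1 component. No single vertex removal increases the component count — the graph has no articulation points.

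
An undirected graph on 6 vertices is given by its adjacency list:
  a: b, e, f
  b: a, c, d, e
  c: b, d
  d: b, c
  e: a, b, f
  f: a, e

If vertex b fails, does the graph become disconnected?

Deleting b raises the number of components from 1 to 2, so b is a cut vertex.

Yes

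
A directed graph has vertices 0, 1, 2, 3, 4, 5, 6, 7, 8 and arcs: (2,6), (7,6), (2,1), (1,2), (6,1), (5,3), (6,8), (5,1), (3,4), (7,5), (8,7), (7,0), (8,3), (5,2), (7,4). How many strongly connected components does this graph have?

4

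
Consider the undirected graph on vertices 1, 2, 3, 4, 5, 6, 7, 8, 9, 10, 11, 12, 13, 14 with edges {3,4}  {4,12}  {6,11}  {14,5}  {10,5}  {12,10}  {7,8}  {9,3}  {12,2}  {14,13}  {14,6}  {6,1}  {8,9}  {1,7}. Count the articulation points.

3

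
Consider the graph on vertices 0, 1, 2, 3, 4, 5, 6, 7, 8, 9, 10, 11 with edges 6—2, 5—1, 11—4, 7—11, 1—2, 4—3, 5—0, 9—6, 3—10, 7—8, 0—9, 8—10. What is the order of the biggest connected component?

6

Starting from 3 we can reach 3, 4, 7, 8, 10, 11. That is one component of size 6.
Starting from 0 we can reach 0, 1, 2, 5, 6, 9. That is one component of size 6.
The largest has 6 vertices.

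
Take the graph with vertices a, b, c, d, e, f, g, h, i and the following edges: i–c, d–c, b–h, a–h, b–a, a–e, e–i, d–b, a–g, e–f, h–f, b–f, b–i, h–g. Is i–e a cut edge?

After removing i–e, the path i-b-a-e still connects them, so the edge is not a bridge.

No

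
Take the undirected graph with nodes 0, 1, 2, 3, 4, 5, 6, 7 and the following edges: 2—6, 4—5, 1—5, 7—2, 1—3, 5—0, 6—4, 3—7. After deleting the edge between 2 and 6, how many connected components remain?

2 and 6 are still connected via 2-7-3-1-5-4-6, so the component count stays at 1.

1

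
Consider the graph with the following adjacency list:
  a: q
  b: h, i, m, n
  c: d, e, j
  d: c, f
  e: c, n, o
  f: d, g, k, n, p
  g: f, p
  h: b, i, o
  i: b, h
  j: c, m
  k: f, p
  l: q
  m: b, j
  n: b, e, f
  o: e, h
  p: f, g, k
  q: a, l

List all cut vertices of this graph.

f, q

Removing f increases the component count from 2 to 3, so f is a cut vertex.
Removing q increases the component count from 2 to 3, so q is a cut vertex.
By contrast removing g leaves 2 components; it is not a cut vertex. No other vertex is a cut vertex either.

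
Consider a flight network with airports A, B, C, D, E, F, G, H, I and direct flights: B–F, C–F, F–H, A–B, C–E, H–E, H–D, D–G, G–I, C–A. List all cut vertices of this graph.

Removing D increases the component count from 1 to 2, so D is a cut vertex.
Removing G increases the component count from 1 to 2, so G is a cut vertex.
Removing H increases the component count from 1 to 2, so H is a cut vertex.
By contrast removing B leaves 1 component; it is not a cut vertex. No other vertex is a cut vertex either.

D, G, H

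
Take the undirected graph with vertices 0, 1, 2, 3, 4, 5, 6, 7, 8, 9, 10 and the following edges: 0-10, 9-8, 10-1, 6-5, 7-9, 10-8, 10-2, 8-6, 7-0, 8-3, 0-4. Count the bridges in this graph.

The edges on the cycle 7-0-10-8-9-7 are not bridges since each lies on that cycle.
But removing 10-2 disconnects 10 from 2; removing 10-1 disconnects 10 from 1; removing 4-0 disconnects 4 from 0; removing 6-8 disconnects 6 from 8 — these are bridges.
In total 6 edges are bridges.

6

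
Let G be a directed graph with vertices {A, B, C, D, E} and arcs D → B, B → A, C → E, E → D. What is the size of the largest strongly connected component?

{D} is an SCC by itself.
{C} is an SCC by itself.
{A} is an SCC by itself.
{B} is an SCC by itself.
{E} is an SCC by itself.
The largest has 1 vertex.

1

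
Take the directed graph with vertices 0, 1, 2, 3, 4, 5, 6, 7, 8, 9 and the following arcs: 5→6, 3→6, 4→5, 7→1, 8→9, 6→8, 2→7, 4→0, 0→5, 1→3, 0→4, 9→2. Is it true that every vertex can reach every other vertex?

No

There is no directed path from 5 to 0, so the graph is not strongly connected.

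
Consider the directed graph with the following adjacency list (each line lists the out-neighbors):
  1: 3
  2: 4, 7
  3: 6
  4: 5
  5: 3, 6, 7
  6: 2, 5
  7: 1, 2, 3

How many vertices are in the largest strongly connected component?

{1, 2, 3, 4, 5, 6, 7} are all mutually reachable — one SCC of size 7.
The largest has 7 vertices.

7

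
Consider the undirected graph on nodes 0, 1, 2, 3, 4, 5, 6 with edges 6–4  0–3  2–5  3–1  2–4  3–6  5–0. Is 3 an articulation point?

Yes

Deleting 3 raises the number of components from 1 to 2, so 3 is a cut vertex.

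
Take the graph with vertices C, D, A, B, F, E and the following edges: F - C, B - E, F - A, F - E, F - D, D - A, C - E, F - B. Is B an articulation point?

Deleting B leaves 1 component (was 1) (its neighbors E, F remain connected to each other), so B is not a cut vertex.

No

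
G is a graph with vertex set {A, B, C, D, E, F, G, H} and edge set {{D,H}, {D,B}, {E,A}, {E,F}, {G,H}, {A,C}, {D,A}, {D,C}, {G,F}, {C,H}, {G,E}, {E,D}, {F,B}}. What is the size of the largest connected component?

8

Starting from A we can reach A, B, C, D, E, F, G, H. That is one component of size 8.
The largest has 8 vertices.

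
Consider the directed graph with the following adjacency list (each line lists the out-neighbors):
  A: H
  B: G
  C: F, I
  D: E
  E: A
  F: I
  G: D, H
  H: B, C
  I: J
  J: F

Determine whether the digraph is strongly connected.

No

There is no directed path from C to D, so the graph is not strongly connected.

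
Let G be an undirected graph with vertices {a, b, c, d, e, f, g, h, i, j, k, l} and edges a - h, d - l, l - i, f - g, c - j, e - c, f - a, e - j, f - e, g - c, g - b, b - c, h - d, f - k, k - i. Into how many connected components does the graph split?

1

Starting from a we can reach a, b, c, d, e, f, g, h, i, j, k, l. That is one component of size 12.
Total: 1 component.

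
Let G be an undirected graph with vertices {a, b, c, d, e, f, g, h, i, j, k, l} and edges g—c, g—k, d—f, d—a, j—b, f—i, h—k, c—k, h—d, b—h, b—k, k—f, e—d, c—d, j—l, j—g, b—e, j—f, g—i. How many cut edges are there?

2

The edges on the cycle j-g-c-d-h-b-j are not bridges since each lies on that cycle.
But removing d—a disconnects d from a; removing j—l disconnects j from l — these are bridges.
That makes 2 bridges.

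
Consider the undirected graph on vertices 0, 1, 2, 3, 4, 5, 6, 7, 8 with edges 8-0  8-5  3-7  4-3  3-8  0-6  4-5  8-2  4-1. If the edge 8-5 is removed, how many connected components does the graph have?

8 and 5 are still connected via 8-3-4-5, so the component count stays at 1.

1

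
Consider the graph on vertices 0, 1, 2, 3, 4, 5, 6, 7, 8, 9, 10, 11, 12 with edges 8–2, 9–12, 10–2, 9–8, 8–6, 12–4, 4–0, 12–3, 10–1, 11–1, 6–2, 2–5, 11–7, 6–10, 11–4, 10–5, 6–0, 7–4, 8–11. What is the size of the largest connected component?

Starting from 0 we can reach 0, 1, 2, 3, 4, 5, 6, 7, 8, 9, 10, 11, 12. That is one component of size 13.
The largest has 13 vertices.

13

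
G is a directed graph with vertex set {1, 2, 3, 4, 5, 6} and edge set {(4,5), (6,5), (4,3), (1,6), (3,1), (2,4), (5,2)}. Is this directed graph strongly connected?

Yes

From 6 we can reach every vertex (1, 2, 3, 4, 5, 6), and every vertex can reach 6 (1, 2, 3, 4, 5, 6). So the whole graph is one strongly connected component.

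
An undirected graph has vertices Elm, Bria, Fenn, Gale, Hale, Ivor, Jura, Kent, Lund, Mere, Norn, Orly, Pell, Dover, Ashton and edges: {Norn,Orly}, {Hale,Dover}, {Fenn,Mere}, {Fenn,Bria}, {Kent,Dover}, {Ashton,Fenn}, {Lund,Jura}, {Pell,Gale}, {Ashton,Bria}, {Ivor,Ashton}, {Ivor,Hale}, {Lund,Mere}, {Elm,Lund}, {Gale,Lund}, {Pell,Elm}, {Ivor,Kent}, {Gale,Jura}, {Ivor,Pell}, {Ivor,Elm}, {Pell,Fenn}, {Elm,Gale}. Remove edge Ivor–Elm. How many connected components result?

Ivor and Elm are still connected via Ivor-Pell-Elm, so the component count stays at 2.

2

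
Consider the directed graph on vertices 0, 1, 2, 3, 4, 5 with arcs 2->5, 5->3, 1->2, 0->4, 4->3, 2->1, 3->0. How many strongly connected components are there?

{0, 3, 4} are all mutually reachable — one SCC of size 3.
{1, 2} are all mutually reachable — one SCC of size 2.
{5} is an SCC by itself.
That gives 3 strongly connected components.

3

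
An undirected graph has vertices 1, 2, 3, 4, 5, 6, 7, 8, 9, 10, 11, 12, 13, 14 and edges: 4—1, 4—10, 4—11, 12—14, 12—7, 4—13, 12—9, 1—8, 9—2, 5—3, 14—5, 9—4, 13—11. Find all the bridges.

1-4, 1-8, 10-4, 12-14, 12-7, 12-9, 14-5, 2-9, 3-5, 4-9

The edges on the cycle 4-13-11-4 are not bridges since each lies on that cycle.
But removing 3—5 disconnects 3 from 5; removing 8—1 disconnects 8 from 1; removing 9—12 disconnects 9 from 12; removing 9—2 disconnects 9 from 2 — these are bridges.
In total 10 edges are bridges.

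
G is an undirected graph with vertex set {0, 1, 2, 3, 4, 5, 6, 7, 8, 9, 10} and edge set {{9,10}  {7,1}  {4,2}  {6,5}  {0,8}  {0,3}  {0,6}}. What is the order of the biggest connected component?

Starting from 1 we can reach 1, 7. That is one component of size 2.
Starting from 9 we can reach 9, 10. That is one component of size 2.
Starting from 2 we can reach 2, 4. That is one component of size 2.
Starting from 0 we can reach 0, 3, 5, 6, 8. That is one component of size 5.
The largest has 5 vertices.

5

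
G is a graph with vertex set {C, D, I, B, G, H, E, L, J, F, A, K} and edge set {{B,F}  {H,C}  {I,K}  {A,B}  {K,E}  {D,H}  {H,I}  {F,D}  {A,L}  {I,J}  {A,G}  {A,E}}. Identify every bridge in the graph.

The edges on the cycle A-B-F-D-H-I-K-E-A are not bridges since each lies on that cycle.
But removing J–I disconnects J from I; removing C–H disconnects C from H; removing A–G disconnects A from G; removing A–L disconnects A from L — these are bridges.

A-G, A-L, C-H, I-J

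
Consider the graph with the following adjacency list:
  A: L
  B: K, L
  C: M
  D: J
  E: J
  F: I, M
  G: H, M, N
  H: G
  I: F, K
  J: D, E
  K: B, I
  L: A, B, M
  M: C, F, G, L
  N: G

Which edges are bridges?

The edges on the cycle L-M-F-I-K-B-L are not bridges since each lies on that cycle.
But removing M-G disconnects M from G; removing L-A disconnects L from A; removing E-J disconnects E from J; removing H-G disconnects H from G — these are bridges.
In total 7 edges are bridges.

A-L, C-M, D-J, E-J, G-H, G-M, G-N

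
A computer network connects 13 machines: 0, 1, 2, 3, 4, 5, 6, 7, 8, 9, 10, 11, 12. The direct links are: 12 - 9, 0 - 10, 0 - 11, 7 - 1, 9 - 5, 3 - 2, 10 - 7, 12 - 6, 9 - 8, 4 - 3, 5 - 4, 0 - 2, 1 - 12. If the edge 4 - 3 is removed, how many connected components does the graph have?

1

4 and 3 are still connected via 4-5-9-12-1-7-10-0-2-3, so the component count stays at 1.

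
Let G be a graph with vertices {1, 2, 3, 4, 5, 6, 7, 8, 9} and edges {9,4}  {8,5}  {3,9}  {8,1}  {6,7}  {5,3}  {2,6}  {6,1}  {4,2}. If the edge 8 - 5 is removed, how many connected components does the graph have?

1

8 and 5 are still connected via 8-1-6-2-4-9-3-5, so the component count stays at 1.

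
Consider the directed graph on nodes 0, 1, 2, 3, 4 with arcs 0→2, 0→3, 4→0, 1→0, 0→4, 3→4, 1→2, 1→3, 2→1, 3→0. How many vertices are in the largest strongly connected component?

{0, 1, 2, 3, 4} are all mutually reachable — one SCC of size 5.
The largest has 5 vertices.

5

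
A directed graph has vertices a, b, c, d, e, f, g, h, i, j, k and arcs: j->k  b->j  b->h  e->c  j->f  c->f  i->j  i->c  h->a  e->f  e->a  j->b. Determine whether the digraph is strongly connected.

No

There is no directed path from f to i, so the graph is not strongly connected.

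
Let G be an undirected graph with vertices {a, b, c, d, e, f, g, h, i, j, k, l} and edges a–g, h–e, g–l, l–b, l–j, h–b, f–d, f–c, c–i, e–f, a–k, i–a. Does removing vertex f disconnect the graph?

Yes

Deleting f raises the number of components from 1 to 2, so f is a cut vertex.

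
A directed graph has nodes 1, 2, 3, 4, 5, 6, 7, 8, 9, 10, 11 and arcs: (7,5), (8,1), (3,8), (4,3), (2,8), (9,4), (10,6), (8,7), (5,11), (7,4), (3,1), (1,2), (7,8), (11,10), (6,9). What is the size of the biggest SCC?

{1, 2, 3, 4, 5, 6, 7, 8, 9, 10, 11} are all mutually reachable — one SCC of size 11.
The largest has 11 vertices.

11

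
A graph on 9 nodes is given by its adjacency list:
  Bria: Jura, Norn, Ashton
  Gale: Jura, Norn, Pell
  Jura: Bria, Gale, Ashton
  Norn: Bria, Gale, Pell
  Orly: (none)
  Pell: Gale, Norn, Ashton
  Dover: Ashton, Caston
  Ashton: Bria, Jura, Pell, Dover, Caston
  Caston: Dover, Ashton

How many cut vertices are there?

1

Removing Ashton increases the component count from 2 to 3, so Ashton is a cut vertex.
By contrast removing Norn leaves 2 components; it is not a cut vertex. No other vertex is a cut vertex either.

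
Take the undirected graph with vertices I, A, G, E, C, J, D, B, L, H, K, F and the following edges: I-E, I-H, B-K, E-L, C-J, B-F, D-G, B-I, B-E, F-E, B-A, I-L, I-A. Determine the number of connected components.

Starting from C we can reach C, J. That is one component of size 2.
Starting from D we can reach D, G. That is one component of size 2.
Starting from A we can reach A, B, E, F, H, I, K, L. That is one component of size 8.
Total: 3 components.

3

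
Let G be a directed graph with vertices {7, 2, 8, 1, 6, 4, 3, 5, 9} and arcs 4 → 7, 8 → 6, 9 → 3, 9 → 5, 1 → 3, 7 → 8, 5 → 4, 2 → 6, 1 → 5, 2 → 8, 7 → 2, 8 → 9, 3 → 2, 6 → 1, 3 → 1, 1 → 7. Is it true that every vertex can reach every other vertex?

Yes

From 3 we can reach every vertex (1, 2, 3, 4, 5, 6, 7, 8, 9), and every vertex can reach 3 (1, 2, 3, 4, 5, 6, 7, 8, 9). So the whole graph is one strongly connected component.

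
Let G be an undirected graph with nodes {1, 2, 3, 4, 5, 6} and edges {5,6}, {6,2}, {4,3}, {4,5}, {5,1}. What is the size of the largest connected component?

Starting from 1 we can reach 1, 2, 3, 4, 5, 6. That is one component of size 6.
The largest has 6 vertices.

6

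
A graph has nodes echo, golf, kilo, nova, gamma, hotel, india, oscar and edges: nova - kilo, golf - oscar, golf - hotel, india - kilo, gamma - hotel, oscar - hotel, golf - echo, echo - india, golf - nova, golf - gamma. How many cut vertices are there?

Removing golf increases the component count from 1 to 2, so golf is a cut vertex.
By contrast removing nova leaves 1 component; it is not a cut vertex. No other vertex is a cut vertex either.

1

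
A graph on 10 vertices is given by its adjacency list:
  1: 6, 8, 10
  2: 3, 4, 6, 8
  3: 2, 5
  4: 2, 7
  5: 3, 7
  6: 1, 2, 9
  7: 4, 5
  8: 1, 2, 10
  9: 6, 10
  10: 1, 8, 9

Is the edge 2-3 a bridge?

After removing 2-3, the path 2-4-7-5-3 still connects them, so the edge is not a bridge.

No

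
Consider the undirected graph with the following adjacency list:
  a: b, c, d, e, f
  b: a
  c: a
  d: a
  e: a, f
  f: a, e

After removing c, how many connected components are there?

With c gone, the remaining components are: {a, b, d, e, f}.
That is 1 component.

1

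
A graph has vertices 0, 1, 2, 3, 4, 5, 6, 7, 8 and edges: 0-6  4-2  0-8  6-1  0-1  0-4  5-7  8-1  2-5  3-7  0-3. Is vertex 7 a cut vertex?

Deleting 7 leaves 1 component (was 1) (its neighbors 3, 5 remain connected to each other), so 7 is not a cut vertex.

No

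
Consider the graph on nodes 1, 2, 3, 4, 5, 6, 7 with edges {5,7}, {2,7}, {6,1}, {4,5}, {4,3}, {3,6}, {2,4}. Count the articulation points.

Removing 3 increases the component count from 1 to 2, so 3 is a cut vertex.
Removing 4 increases the component count from 1 to 2, so 4 is a cut vertex.
Removing 6 increases the component count from 1 to 2, so 6 is a cut vertex.
By contrast removing 1 leaves 1 component; it is not a cut vertex. No other vertex is a cut vertex either.

3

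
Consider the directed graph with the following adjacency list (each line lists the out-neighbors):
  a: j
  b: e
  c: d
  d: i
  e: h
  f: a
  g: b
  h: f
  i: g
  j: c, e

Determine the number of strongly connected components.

1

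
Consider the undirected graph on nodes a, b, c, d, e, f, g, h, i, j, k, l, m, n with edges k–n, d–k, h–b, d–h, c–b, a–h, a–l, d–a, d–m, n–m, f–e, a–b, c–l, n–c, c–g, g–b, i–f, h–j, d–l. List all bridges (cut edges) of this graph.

e-f, f-i, h-j

The edges on the cycle d-k-n-c-g-b-a-d are not bridges since each lies on that cycle.
But removing f–e disconnects f from e; removing i–f disconnects i from f; removing j–h disconnects j from h — these are bridges.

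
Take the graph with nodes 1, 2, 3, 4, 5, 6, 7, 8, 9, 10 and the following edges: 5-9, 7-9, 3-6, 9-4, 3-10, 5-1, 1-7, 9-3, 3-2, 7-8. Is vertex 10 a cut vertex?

No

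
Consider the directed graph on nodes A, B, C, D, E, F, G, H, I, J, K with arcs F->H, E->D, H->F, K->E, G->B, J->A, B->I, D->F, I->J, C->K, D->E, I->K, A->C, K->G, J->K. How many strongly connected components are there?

3

{A, B, C, G, I, J, K} are all mutually reachable — one SCC of size 7.
{D, E} are all mutually reachable — one SCC of size 2.
{F, H} are all mutually reachable — one SCC of size 2.
That gives 3 strongly connected components.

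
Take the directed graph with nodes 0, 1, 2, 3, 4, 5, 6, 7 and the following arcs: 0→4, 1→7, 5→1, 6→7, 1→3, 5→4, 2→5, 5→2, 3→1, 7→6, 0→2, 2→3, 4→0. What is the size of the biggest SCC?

4

{0, 2, 4, 5} are all mutually reachable — one SCC of size 4.
{1, 3} are all mutually reachable — one SCC of size 2.
{6, 7} are all mutually reachable — one SCC of size 2.
The largest has 4 vertices.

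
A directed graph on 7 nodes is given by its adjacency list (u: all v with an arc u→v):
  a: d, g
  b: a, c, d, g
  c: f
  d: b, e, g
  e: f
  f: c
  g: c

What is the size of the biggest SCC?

{a, b, d} are all mutually reachable — one SCC of size 3.
{c, f} are all mutually reachable — one SCC of size 2.
{g} is an SCC by itself.
{e} is an SCC by itself.
The largest has 3 vertices.

3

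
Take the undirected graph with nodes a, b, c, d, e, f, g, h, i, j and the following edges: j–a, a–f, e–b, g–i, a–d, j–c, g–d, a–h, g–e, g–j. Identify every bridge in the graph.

a-f, a-h, b-e, c-j, e-g, g-i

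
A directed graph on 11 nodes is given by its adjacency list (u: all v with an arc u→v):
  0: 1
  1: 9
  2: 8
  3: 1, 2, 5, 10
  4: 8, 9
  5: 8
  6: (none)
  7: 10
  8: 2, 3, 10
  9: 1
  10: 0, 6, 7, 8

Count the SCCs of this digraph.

5

{2, 3, 5, 7, 8, 10} are all mutually reachable — one SCC of size 6.
{1, 9} are all mutually reachable — one SCC of size 2.
{4} is an SCC by itself.
{0} is an SCC by itself.
{6} is an SCC by itself.
That gives 5 strongly connected components.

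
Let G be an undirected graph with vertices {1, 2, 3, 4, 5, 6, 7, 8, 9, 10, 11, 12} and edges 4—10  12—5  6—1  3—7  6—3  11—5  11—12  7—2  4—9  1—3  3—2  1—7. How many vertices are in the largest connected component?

5

8 is isolated — a component by itself.
Starting from 4 we can reach 4, 9, 10. That is one component of size 3.
Starting from 5 we can reach 5, 11, 12. That is one component of size 3.
Starting from 1 we can reach 1, 2, 3, 6, 7. That is one component of size 5.
The largest has 5 vertices.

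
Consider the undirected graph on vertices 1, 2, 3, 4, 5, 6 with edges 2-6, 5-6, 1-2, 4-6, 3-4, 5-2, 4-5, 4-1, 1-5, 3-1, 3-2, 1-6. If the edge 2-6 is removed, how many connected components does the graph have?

2 and 6 are still connected via 2-1-6, so the component count stays at 1.

1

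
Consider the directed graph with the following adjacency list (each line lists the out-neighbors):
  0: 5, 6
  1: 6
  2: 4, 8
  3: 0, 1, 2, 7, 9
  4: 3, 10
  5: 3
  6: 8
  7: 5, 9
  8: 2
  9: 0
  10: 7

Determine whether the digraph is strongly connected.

From 9 we can reach every vertex (0, 1, 2, 3, 4, 5, 6, 7, 8, 9, 10), and every vertex can reach 9 (0, 1, 2, 3, 4, 5, 6, 7, 8, 9, 10). So the whole graph is one strongly connected component.

Yes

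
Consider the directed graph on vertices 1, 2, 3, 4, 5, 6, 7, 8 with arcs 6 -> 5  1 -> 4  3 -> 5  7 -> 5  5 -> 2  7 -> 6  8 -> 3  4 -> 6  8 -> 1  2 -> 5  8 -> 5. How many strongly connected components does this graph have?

{2, 5} are all mutually reachable — one SCC of size 2.
{7} is an SCC by itself.
{3} is an SCC by itself.
{1} is an SCC by itself.
{8} is an SCC by itself.
(and 2 more singleton SCCs)
That gives 7 strongly connected components.

7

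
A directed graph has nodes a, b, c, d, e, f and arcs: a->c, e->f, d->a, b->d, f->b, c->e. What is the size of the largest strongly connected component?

{a, b, c, d, e, f} are all mutually reachable — one SCC of size 6.
The largest has 6 vertices.

6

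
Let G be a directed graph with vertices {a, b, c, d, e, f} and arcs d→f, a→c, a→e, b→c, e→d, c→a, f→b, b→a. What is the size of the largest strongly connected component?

6

{a, b, c, d, e, f} are all mutually reachable — one SCC of size 6.
The largest has 6 vertices.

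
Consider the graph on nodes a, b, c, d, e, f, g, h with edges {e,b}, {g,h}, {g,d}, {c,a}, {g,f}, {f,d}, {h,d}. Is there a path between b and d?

No

The component containing b is {b, e}, and d is not in it.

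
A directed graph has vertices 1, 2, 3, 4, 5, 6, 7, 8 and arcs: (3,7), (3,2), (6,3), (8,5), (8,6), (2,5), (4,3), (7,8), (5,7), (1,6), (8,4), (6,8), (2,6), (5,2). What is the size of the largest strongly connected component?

7

{2, 3, 4, 5, 6, 7, 8} are all mutually reachable — one SCC of size 7.
{1} is an SCC by itself.
The largest has 7 vertices.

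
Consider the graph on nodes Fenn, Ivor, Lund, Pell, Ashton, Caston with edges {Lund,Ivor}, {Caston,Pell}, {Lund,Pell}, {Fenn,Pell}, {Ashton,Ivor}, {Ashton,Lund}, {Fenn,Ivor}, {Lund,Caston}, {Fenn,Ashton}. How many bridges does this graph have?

0

The edges on the cycle Fenn-Ashton-Lund-Caston-Pell-Fenn are not bridges since each lies on that cycle.
Every edge lies on some cycle, so there are no bridges.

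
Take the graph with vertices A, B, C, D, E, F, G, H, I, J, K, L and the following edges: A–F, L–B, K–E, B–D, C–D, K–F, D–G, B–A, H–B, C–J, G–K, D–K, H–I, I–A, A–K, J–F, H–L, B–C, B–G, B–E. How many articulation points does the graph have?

0

Removing J, for instance, still leaves 1 component. No single vertex removal increases the component count — the graph has no articulation points.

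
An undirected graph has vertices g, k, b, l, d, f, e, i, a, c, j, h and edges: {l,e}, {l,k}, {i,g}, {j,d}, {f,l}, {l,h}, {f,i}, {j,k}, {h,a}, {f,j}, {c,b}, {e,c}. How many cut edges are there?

The edges on the cycle f-l-k-j-f are not bridges since each lies on that cycle.
But removing j-d disconnects j from d; removing a-h disconnects a from h; removing l-e disconnects l from e; removing c-e disconnects c from e — these are bridges.
In total 8 edges are bridges.

8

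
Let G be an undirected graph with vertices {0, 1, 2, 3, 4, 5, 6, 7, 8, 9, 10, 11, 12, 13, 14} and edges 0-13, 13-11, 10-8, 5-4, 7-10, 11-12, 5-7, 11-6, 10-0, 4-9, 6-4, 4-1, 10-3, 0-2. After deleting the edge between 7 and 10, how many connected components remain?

7 and 10 are still connected via 7-5-4-6-11-13-0-10, so the component count stays at 2.

2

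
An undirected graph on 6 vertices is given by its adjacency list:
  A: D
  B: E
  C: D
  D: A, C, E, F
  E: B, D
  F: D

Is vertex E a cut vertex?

Yes

Deleting E raises the number of components from 1 to 2, so E is a cut vertex.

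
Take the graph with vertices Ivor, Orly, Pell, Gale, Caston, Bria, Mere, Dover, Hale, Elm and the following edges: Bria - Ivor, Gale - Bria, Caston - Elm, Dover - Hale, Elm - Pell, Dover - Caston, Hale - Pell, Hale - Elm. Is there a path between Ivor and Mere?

No

The component containing Ivor is {Bria, Gale, Ivor}, and Mere is not in it.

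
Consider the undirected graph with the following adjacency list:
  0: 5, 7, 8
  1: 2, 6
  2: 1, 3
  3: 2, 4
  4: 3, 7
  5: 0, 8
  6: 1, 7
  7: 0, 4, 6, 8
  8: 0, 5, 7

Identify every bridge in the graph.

none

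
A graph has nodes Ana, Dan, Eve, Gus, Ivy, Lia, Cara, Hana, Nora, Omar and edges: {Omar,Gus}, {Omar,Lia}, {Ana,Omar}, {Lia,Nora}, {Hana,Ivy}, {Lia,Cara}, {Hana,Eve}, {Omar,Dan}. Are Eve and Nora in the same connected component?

No

The component containing Eve is {Eve, Ivy, Hana}, and Nora is not in it.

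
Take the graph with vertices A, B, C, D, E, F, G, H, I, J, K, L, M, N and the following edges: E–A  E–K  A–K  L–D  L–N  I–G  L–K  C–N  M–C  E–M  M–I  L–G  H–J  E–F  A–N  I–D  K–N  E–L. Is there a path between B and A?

No

The component containing B is {B}, and A is not in it.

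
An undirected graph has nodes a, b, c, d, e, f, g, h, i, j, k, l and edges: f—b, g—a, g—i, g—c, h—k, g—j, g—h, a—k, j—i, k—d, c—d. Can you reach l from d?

The component containing d is {a, c, d, g, h, i, j, k}, and l is not in it.

No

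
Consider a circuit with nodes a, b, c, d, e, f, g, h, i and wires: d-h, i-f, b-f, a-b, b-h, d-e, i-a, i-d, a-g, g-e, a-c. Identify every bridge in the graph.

The edges on the cycle i-a-g-e-d-i are not bridges since each lies on that cycle.
But removing a-c disconnects a from c — this is a bridge.

a-c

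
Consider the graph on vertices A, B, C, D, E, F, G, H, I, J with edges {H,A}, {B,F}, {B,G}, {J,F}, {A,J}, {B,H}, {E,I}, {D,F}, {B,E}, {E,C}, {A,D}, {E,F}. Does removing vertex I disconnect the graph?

Deleting I leaves 1 component (was 1), so I is not a cut vertex.

No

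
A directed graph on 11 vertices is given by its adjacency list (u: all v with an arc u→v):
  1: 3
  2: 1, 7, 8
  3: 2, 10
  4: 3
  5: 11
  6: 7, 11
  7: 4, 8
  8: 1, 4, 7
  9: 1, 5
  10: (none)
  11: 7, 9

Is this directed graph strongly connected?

There is no directed path from 3 to 9, so the graph is not strongly connected.

No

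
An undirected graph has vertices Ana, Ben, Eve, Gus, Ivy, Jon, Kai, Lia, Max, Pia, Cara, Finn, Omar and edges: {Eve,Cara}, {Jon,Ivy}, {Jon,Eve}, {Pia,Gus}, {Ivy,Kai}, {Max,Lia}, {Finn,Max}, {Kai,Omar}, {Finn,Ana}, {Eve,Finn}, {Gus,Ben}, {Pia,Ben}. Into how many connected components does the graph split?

2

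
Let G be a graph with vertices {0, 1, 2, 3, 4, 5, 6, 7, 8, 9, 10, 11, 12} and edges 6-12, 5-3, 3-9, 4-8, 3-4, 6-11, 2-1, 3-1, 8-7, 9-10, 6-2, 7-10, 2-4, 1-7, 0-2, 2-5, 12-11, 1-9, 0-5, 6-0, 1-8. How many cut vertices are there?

1

Removing 6 increases the component count from 1 to 2, so 6 is a cut vertex.
By contrast removing 11 leaves 1 component; it is not a cut vertex. No other vertex is a cut vertex either.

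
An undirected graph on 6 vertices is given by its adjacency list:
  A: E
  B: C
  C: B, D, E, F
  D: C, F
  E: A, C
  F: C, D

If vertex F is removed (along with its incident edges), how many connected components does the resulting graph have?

With F gone, the remaining components are: {A, B, C, D, E}.
That is 1 component.

1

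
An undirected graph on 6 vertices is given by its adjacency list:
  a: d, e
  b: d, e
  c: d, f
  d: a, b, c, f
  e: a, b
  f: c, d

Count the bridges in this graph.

The edges on the cycle d-f-c-d are not bridges since each lies on that cycle.
Every edge lies on some cycle, so there are no bridges.

0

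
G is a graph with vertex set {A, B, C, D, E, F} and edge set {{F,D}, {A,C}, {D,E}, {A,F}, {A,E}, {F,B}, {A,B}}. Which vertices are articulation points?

A

Removing A increases the component count from 1 to 2, so A is a cut vertex.
By contrast removing B leaves 1 component; it is not a cut vertex. No other vertex is a cut vertex either.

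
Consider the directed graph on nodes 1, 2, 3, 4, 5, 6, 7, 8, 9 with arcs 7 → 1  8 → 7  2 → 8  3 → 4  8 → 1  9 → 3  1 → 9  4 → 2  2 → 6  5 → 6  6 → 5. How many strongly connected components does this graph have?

2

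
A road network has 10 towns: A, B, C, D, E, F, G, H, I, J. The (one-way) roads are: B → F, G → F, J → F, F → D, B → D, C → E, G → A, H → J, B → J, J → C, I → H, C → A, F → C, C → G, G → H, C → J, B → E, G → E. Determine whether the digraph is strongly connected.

No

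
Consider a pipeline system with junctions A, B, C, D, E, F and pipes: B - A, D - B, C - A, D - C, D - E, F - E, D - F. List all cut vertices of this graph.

Removing D increases the component count from 1 to 2, so D is a cut vertex.
By contrast removing E leaves 1 component; it is not a cut vertex. No other vertex is a cut vertex either.

D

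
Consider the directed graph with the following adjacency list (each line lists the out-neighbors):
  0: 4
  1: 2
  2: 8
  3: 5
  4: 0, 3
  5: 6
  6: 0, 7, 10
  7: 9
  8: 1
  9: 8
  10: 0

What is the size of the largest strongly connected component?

{0, 3, 4, 5, 6, 10} are all mutually reachable — one SCC of size 6.
{1, 2, 8} are all mutually reachable — one SCC of size 3.
{9} is an SCC by itself.
{7} is an SCC by itself.
The largest has 6 vertices.

6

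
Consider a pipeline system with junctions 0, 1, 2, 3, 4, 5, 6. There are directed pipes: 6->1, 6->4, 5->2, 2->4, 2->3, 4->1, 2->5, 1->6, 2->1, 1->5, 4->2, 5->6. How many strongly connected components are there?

3

{1, 2, 4, 5, 6} are all mutually reachable — one SCC of size 5.
{0} is an SCC by itself.
{3} is an SCC by itself.
That gives 3 strongly connected components.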